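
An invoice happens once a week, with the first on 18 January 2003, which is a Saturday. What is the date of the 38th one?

4 October 2003

The 38th occurrence is 37 intervals after the first: 37 × 7 = 259 days after 18 January 2003.
January has 31 days — 13 days to the end of January leaves 246.
February has 28 days (218 left).
March has 31 days (187 left).
April has 30 days (157 left).
May has 31 days (126 left).
June has 30 days (96 left).
July has 31 days (65 left).
August has 31 days (34 left).
September has 30 days (4 left).
4 days into October → 4 October 2003.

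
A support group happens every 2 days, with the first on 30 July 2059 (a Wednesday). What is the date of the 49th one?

3 November 2059

The 49th occurrence is 48 intervals after the first: 48 × 2 = 96 days after 30 July 2059.
July has 31 days — 1 day to the end of July leaves 95.
August has 31 days (64 left).
September has 30 days (34 left).
October has 31 days (3 left).
3 days into November → 3 November 2059.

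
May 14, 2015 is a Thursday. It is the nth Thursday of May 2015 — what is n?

2nd

Day 14 falls in week ⌈14/7⌉ of the month.
Days 1–7 hold the 1st Thursday, 8–14 the 2nd, 15–21 the 3rd, 22–28 the 4th, 29–31 the 5th.
14 is in the range for the 2nd.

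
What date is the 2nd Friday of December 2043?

December 11, 2043

December 2043 begins on a Tuesday, so the first Friday is December 4 (3 days later).
The 2nd Friday is 1 weeks later: 4 + 7 = 11.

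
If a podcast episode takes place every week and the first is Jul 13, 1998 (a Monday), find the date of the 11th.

The 11th occurrence is 10 intervals after the first: 10 × 7 = 70 days after Jul 13, 1998.
Jul has 31 days — 18 days to the end of Jul leaves 52.
Aug has 31 days (21 left).
21 days into Sep → Sep 21, 1998.

Sep 21, 1998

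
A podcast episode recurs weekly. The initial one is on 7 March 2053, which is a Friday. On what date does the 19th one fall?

11 July 2053

The 19th occurrence is 18 intervals after the first: 18 × 7 = 126 days after 7 March 2053.
March has 31 days — 24 days to the end of March leaves 102.
April has 30 days (72 left).
May has 31 days (41 left).
June has 30 days (11 left).
11 days into July → 11 July 2053.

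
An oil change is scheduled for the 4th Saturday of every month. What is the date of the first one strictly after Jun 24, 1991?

Jun 1991 starts on a Saturday; its first Saturday is the 1st, so the 4th Saturday is the 22nd — Jun 22, 1991.
That is not after Jun 24, 1991, so look at Jul 1991.
Jul 1991 starts on a Monday; its first Saturday is the 6th, so the 4th Saturday is the 27th — Jul 27, 1991.

Jul 27, 1991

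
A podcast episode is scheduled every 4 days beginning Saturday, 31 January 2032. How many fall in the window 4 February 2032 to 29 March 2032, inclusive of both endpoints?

Occurrences land 4·i days after 31 January 2032 for i = 0, 1, 2, …
4 February 2032 is 4 days after the start; 4 ÷ 4 = 1 remainder 0. First occurrence in the window: #2 on 4 February 2032 (1×4 = 4 days in).
29 March 2032 is 58 days after the start; 58 ÷ 4 = 14 remainder 2. Last occurrence in the window: #15 on 27 March 2032.
Occurrences #2 through #15: 14 in total.

14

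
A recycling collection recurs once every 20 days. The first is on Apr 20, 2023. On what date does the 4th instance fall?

The 4th occurrence is 3 intervals after the first: 3 × 20 = 60 days after Apr 20, 2023.
Apr has 30 days — 10 days to the end of Apr leaves 50.
May has 31 days (19 left).
19 days into Jun → Jun 19, 2023.

Jun 19, 2023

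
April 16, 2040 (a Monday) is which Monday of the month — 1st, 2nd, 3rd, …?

Day 16 falls in week ⌈16/7⌉ of the month.
Days 1–7 hold the 1st Monday, 8–14 the 2nd, 15–21 the 3rd, 22–28 the 4th, 29–31 the 5th.
16 is in the range for the 3rd.

3rd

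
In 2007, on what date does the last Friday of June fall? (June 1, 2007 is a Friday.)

2007-06-29

June 2007 begins on a Friday, so the first Friday is June 1.
June 2007 has 30 days. Adding weeks: 1, 8, 15, 22, 29 — the last one ≤ 30 is the 29th.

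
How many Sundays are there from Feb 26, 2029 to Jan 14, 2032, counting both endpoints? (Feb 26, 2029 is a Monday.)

150

Feb 26, 2029 is a Monday; the first Sunday on or after it is Mar 4, 2029 (6 days later).
From Mar 4, 2029 to Jan 14, 2032: 302 + 365 + 365 + 14 = 1046 days (rest of 2029, 2030, 2031, to Jan 14, 2032 in 2032).
1046 ÷ 7 = 149 full weeks with remainder 3, so 149 more Sundays after the first → 150.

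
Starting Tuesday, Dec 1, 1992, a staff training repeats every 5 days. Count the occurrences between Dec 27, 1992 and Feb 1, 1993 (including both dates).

Occurrences land 5·i days after Dec 1, 1992 for i = 0, 1, 2, …
Dec 27, 1992 is 26 days after the start; 26 ÷ 5 = 5 remainder 1; since the remainder is 1, round up to i = 6. First occurrence in the window: #7 on Dec 31, 1992 (6×5 = 30 days in).
Feb 1, 1993 is 62 days after the start; 62 ÷ 5 = 12 remainder 2. Last occurrence in the window: #13 on Jan 30, 1993.
Occurrences #7 through #13: 7 in total.

7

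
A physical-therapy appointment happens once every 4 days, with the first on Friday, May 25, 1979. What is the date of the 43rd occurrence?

November 9, 1979

The 43rd occurrence is 42 intervals after the first: 42 × 4 = 168 days after May 25, 1979.
May has 31 days — 6 days to the end of May leaves 162.
June has 30 days (132 left).
July has 31 days (101 left).
August has 31 days (70 left).
September has 30 days (40 left).
October has 31 days (9 left).
9 days into November → November 9, 1979.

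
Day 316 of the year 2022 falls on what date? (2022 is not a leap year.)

January has 31 days (316 − 31 = 285 remain).
February has 28 days (285 − 28 = 257 remain).
March has 31 days (257 − 31 = 226 remain).
April has 30 days (226 − 30 = 196 remain).
May has 31 days (196 − 31 = 165 remain).
June has 30 days (165 − 30 = 135 remain).
July has 31 days (135 − 31 = 104 remain).
August has 31 days (104 − 31 = 73 remain).
September has 30 days (73 − 30 = 43 remain).
October has 31 days (43 − 31 = 12 remain).
12 into November → November 12.

2022-11-12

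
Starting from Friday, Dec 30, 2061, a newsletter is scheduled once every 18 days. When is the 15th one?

Sep 8, 2062

The 15th occurrence is 14 intervals after the first: 14 × 18 = 252 days after Dec 30, 2061.
Dec has 31 days — 1 day to the end of Dec leaves 251.
Jan has 31 days (220 left).
Feb has 28 days (192 left).
Mar has 31 days (161 left).
Apr has 30 days (131 left).
May has 31 days (100 left).
Jun has 30 days (70 left).
Jul has 31 days (39 left).
Aug has 31 days (8 left).
8 days into Sep → Sep 8, 2062.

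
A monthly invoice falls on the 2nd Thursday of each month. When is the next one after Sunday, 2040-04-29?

April 2040 starts on a Sunday; its first Thursday is the 5th, so the 2nd Thursday is the 12th — 2040-04-12.
That is not after 2040-04-29, so look at May 2040.
May 2040 starts on a Tuesday; its first Thursday is the 3rd, so the 2nd Thursday is the 10th — 2040-05-10.

2040-05-10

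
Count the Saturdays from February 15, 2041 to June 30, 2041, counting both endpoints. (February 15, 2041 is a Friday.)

February 15, 2041 is a Friday; the first Saturday on or after it is February 16, 2041 (1 day later).
From February 16, 2041 to June 30, 2041: 12 + 31 + 30 + 31 + 30 = 134 days (rest of February, March, April, May, June).
134 ÷ 7 = 19 full weeks with remainder 1, so 19 more Saturdays after the first → 20.

20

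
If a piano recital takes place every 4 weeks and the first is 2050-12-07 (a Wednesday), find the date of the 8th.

2051-06-21

The 8th occurrence is 7 intervals after the first: 7 × 28 = 196 days after 2050-12-07.
December has 31 days — 24 days to the end of December leaves 172.
January has 31 days (141 left).
February has 28 days (113 left).
March has 31 days (82 left).
April has 30 days (52 left).
May has 31 days (21 left).
21 days into June → 2051-06-21.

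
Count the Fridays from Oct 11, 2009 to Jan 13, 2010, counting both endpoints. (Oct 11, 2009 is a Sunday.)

13

Oct 11, 2009 is a Sunday; the first Friday on or after it is Oct 16, 2009 (5 days later).
From Oct 16, 2009 to Jan 13, 2010: 15 + 30 + 31 + 13 = 89 days (rest of Oct, Nov, Dec, Jan).
89 ÷ 7 = 12 full weeks with remainder 5, so 12 more Fridays after the first → 13.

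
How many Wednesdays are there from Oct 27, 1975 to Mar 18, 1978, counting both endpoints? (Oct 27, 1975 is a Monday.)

125

Oct 27, 1975 is a Monday; the first Wednesday on or after it is Oct 29, 1975 (2 days later).
From Oct 29, 1975 to Mar 18, 1978: 63 + 366 + 365 + 77 = 871 days (rest of 1975, 1976, 1977, to Mar 18, 1978 in 1978).
871 ÷ 7 = 124 full weeks with remainder 3, so 124 more Wednesdays after the first → 125.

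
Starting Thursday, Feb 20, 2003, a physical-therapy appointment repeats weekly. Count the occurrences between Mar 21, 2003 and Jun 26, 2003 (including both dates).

14

Occurrences land 7·i days after Feb 20, 2003 for i = 0, 1, 2, …
Mar 21, 2003 is 29 days after the start; 29 ÷ 7 = 4 remainder 1; since the remainder is 1, round up to i = 5. First occurrence in the window: #6 on Mar 27, 2003 (5×7 = 35 days in).
Jun 26, 2003 is 126 days after the start; 126 ÷ 7 = 18 remainder 0. Last occurrence in the window: #19 on Jun 26, 2003.
Occurrences #6 through #19: 14 in total.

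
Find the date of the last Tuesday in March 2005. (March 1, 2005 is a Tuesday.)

29 March 2005

March 2005 begins on a Tuesday, so the first Tuesday is March 1.
March 2005 has 31 days. Adding weeks: 1, 8, 15, 22, 29 — the last one ≤ 31 is the 29th.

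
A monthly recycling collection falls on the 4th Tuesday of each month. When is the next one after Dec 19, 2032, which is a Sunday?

Dec 2032 starts on a Wednesday; its first Tuesday is the 7th, so the 4th Tuesday is the 28th — Dec 28, 2032.
Dec 28, 2032 is after Dec 19, 2032, so that is the next one.

Dec 28, 2032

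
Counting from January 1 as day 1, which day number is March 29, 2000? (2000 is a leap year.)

Days in months before March: 31 + 29 = 60.
Plus 29 days into March → day 89.

89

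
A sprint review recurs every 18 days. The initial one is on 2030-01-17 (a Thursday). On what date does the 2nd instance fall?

2030-02-04

The 2nd occurrence is 1 interval after the first: 1 × 18 = 18 days after 2030-01-17.
January has 31 days — 14 days to the end of January leaves 4.
4 days into February → 2030-02-04.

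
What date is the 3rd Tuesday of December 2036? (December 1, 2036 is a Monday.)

2036-12-16

December 2036 begins on a Monday, so the first Tuesday is December 2 (1 day later).
The 3rd Tuesday is 2 weeks later: 2 + 14 = 16.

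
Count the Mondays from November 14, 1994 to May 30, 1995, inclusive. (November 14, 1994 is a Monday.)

November 14, 1994 is a Monday; the first Monday on or after it is November 14, 1994.
From November 14, 1994 to May 30, 1995: 16 + 31 + 31 + 28 + 31 + 30 + 30 = 197 days (rest of November, December, January, February, March, April, May).
197 ÷ 7 = 28 full weeks with remainder 1, so 28 more Mondays after the first → 29.

29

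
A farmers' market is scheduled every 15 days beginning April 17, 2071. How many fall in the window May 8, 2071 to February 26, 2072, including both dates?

Occurrences land 15·i days after April 17, 2071 for i = 0, 1, 2, …
May 8, 2071 is 21 days after the start; 21 ÷ 15 = 1 remainder 6; since the remainder is 6, round up to i = 2. First occurrence in the window: #3 on May 17, 2071 (2×15 = 30 days in).
February 26, 2072 is 315 days after the start; 315 ÷ 15 = 21 remainder 0. Last occurrence in the window: #22 on February 26, 2072.
Occurrences #3 through #22: 20 in total.

20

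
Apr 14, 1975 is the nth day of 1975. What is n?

104

Days in months before Apr: 31 + 28 + 31 = 90.
Plus 14 days into Apr → day 104.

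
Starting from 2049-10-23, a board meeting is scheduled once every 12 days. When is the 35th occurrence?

2050-12-05

The 35th occurrence is 34 intervals after the first: 34 × 12 = 408 days after 2049-10-23.
October has 31 days — 8 days to the end of October leaves 400.
November has 30 days (370 left).
December has 31 days (339 left).
January has 31 days (308 left).
February has 28 days (280 left).
March has 31 days (249 left).
April has 30 days (219 left).
May has 31 days (188 left).
June has 30 days (158 left).
July has 31 days (127 left).
August has 31 days (96 left).
September has 30 days (66 left).
October has 31 days (35 left).
November has 30 days (5 left).
5 days into December → 2050-12-05.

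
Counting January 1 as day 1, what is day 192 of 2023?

January has 31 days (192 − 31 = 161 remain).
February has 28 days (161 − 28 = 133 remain).
March has 31 days (133 − 31 = 102 remain).
April has 30 days (102 − 30 = 72 remain).
May has 31 days (72 − 31 = 41 remain).
June has 30 days (41 − 30 = 11 remain).
11 into July → July 11.

July 11, 2023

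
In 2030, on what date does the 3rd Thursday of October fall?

October 17, 2030

October 2030 begins on a Tuesday, so the first Thursday is October 3 (2 days later).
The 3rd Thursday is 2 weeks later: 3 + 14 = 17.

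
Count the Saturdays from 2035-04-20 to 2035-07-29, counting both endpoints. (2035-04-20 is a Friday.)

15

2035-04-20 is a Friday; the first Saturday on or after it is 2035-04-21 (1 day later).
From 2035-04-21 to 2035-07-29: 9 + 31 + 30 + 29 = 99 days (rest of April, May, June, July).
99 ÷ 7 = 14 full weeks with remainder 1, so 14 more Saturdays after the first → 15.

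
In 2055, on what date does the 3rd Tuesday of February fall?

16 February 2055

The first Tuesday of February 2055 is February 2.
The 3rd Tuesday is 2 weeks later: 2 + 14 = 16.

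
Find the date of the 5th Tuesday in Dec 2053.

Dec 30, 2053

Dec 2053 begins on a Monday, so the first Tuesday is Dec 2 (1 day later).
The 5th Tuesday is 4 weeks later: 2 + 28 = 30.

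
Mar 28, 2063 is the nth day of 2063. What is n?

87

Days in months before Mar: 31 + 28 = 59.
Plus 28 days into Mar → day 87.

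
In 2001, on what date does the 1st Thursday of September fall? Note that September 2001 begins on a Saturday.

6 September 2001

September 2001 begins on a Saturday, so the first Thursday is September 6 (5 days later).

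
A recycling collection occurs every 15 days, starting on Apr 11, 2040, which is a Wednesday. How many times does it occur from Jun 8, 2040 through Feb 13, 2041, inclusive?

Occurrences land 15·i days after Apr 11, 2040 for i = 0, 1, 2, …
Jun 8, 2040 is 58 days after the start; 58 ÷ 15 = 3 remainder 13; since the remainder is 13, round up to i = 4. First occurrence in the window: #5 on Jun 10, 2040 (4×15 = 60 days in).
Feb 13, 2041 is 308 days after the start; 308 ÷ 15 = 20 remainder 8. Last occurrence in the window: #21 on Feb 5, 2041.
Occurrences #5 through #21: 17 in total.

17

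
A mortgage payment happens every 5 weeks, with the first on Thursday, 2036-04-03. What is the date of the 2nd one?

2036-05-08

The 2nd occurrence is 1 interval after the first: 1 × 35 = 35 days after 2036-04-03.
April has 30 days — 27 days to the end of April leaves 8.
8 days into May → 2036-05-08.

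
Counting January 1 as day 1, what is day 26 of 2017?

26 January 2017

26 into January → January 26.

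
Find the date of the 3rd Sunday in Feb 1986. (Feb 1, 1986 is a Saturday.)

Feb 1986 begins on a Saturday, so the first Sunday is Feb 2 (1 day later).
The 3rd Sunday is 2 weeks later: 2 + 14 = 16.

Feb 16, 1986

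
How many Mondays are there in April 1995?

1995-04-01 is a Saturday; the first Monday on or after it is 1995-04-03 (2 days later).
From 1995-04-03 to 1995-04-30 is 30 − 3 = 27 days.
27 ÷ 7 = 3 full weeks with remainder 6, so 3 more Mondays after the first → 4.

4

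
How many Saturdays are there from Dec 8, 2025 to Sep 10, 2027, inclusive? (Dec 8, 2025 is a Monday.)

Dec 8, 2025 is a Monday; the first Saturday on or after it is Dec 13, 2025 (5 days later).
From Dec 13, 2025 to Sep 10, 2027: 18 + 365 + 253 = 636 days (rest of 2025, 2026, to Sep 10, 2027 in 2027).
636 ÷ 7 = 90 full weeks with remainder 6, so 90 more Saturdays after the first → 91.

91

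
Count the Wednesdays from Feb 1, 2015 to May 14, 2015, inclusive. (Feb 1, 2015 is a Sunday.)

Feb 1, 2015 is a Sunday; the first Wednesday on or after it is Feb 4, 2015 (3 days later).
From Feb 4, 2015 to May 14, 2015: 24 + 31 + 30 + 14 = 99 days (rest of Feb, Mar, Apr, May).
99 ÷ 7 = 14 full weeks with remainder 1, so 14 more Wednesdays after the first → 15.

15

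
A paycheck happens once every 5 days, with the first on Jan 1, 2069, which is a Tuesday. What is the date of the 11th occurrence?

Feb 20, 2069

The 11th occurrence is 10 intervals after the first: 10 × 5 = 50 days after Jan 1, 2069.
Jan has 31 days — 30 days to the end of Jan leaves 20.
20 days into Feb → Feb 20, 2069.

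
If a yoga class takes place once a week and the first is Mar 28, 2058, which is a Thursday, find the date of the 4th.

The 4th occurrence is 3 intervals after the first: 3 × 7 = 21 days after Mar 28, 2058.
Mar has 31 days — 3 days to the end of Mar leaves 18.
18 days into Apr → Apr 18, 2058.

Apr 18, 2058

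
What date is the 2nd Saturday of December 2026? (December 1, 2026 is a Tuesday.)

December 2026 begins on a Tuesday, so the first Saturday is December 5 (4 days later).
The 2nd Saturday is 1 weeks later: 5 + 7 = 12.

2026-12-12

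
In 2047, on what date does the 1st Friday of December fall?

2047-12-06

December 2047 begins on a Sunday, so the first Friday is December 6 (5 days later).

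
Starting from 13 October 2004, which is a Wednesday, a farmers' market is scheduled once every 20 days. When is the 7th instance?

10 February 2005

The 7th occurrence is 6 intervals after the first: 6 × 20 = 120 days after 13 October 2004.
October has 31 days — 18 days to the end of October leaves 102.
November has 30 days (72 left).
December has 31 days (41 left).
January has 31 days (10 left).
10 days into February → 10 February 2005.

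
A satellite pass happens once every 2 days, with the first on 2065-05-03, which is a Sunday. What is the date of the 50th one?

2065-08-09

The 50th occurrence is 49 intervals after the first: 49 × 2 = 98 days after 2065-05-03.
May has 31 days — 28 days to the end of May leaves 70.
June has 30 days (40 left).
July has 31 days (9 left).
9 days into August → 2065-08-09.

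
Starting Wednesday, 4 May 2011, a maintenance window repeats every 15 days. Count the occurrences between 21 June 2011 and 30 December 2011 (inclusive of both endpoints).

13

Occurrences land 15·i days after 4 May 2011 for i = 0, 1, 2, …
21 June 2011 is 48 days after the start; 48 ÷ 15 = 3 remainder 3; since the remainder is 3, round up to i = 4. First occurrence in the window: #5 on 3 July 2011 (4×15 = 60 days in).
30 December 2011 is 240 days after the start; 240 ÷ 15 = 16 remainder 0. Last occurrence in the window: #17 on 30 December 2011.
Occurrences #5 through #17: 13 in total.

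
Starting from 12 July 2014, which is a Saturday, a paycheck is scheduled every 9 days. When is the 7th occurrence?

4 September 2014

The 7th occurrence is 6 intervals after the first: 6 × 9 = 54 days after 12 July 2014.
July has 31 days — 19 days to the end of July leaves 35.
August has 31 days (4 left).
4 days into September → 4 September 2014.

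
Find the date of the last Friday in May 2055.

The first Friday of May 2055 is May 7.
May 2055 has 31 days. Adding weeks: 7, 14, 21, 28 — the last one ≤ 31 is the 28th.

2055-05-28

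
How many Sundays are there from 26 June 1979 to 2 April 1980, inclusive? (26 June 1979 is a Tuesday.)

40

26 June 1979 is a Tuesday; the first Sunday on or after it is 1 July 1979 (5 days later).
From 1 July 1979 to 2 April 1980: 30 + 31 + 30 + 31 + 30 + 31 + 31 + 29 + 31 + 2 = 276 days (rest of July, August, September, October, November, December, January, February, March, April).
276 ÷ 7 = 39 full weeks with remainder 3, so 39 more Sundays after the first → 40.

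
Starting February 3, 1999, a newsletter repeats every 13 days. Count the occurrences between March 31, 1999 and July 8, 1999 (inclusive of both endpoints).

7

Occurrences land 13·i days after February 3, 1999 for i = 0, 1, 2, …
March 31, 1999 is 56 days after the start; 56 ÷ 13 = 4 remainder 4; since the remainder is 4, round up to i = 5. First occurrence in the window: #6 on April 9, 1999 (5×13 = 65 days in).
July 8, 1999 is 155 days after the start; 155 ÷ 13 = 11 remainder 12. Last occurrence in the window: #12 on June 26, 1999.
Occurrences #6 through #12: 7 in total.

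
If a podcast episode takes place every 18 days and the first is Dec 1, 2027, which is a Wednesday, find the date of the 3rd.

The 3rd occurrence is 2 intervals after the first: 2 × 18 = 36 days after Dec 1, 2027.
Dec has 31 days — 30 days to the end of Dec leaves 6.
6 days into Jan → Jan 6, 2028.

Jan 6, 2028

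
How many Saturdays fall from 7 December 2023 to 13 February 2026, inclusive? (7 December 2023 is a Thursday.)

7 December 2023 is a Thursday; the first Saturday on or after it is 9 December 2023 (2 days later).
From 9 December 2023 to 13 February 2026: 22 + 366 + 365 + 44 = 797 days (rest of 2023, 2024, 2025, to 13 February 2026 in 2026).
797 ÷ 7 = 113 full weeks with remainder 6, so 113 more Saturdays after the first → 114.

114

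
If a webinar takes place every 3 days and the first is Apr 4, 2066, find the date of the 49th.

The 49th occurrence is 48 intervals after the first: 48 × 3 = 144 days after Apr 4, 2066.
Apr has 30 days — 26 days to the end of Apr leaves 118.
May has 31 days (87 left).
Jun has 30 days (57 left).
Jul has 31 days (26 left).
26 days into Aug → Aug 26, 2066.

Aug 26, 2066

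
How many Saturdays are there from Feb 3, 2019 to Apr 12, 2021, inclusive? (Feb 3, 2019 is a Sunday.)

Feb 3, 2019 is a Sunday; the first Saturday on or after it is Feb 9, 2019 (6 days later).
From Feb 9, 2019 to Apr 12, 2021: 325 + 366 + 102 = 793 days (rest of 2019, 2020, to Apr 12, 2021 in 2021).
793 ÷ 7 = 113 full weeks with remainder 2, so 113 more Saturdays after the first → 114.

114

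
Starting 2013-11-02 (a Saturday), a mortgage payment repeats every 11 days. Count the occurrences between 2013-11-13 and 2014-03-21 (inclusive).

Occurrences land 11·i days after 2013-11-02 for i = 0, 1, 2, …
2013-11-13 is 11 days after the start; 11 ÷ 11 = 1 remainder 0. First occurrence in the window: #2 on 2013-11-13 (1×11 = 11 days in).
2014-03-21 is 139 days after the start; 139 ÷ 11 = 12 remainder 7. Last occurrence in the window: #13 on 2014-03-14.
Occurrences #2 through #13: 12 in total.

12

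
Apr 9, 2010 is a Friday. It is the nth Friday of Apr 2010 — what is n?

2nd

Day 9 falls in week ⌈9/7⌉ of the month.
Days 1–7 hold the 1st Friday, 8–14 the 2nd, 15–21 the 3rd, 22–28 the 4th, 29–31 the 5th.
9 is in the range for the 2nd.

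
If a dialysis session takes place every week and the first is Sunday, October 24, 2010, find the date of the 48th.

The 48th occurrence is 47 intervals after the first: 47 × 7 = 329 days after October 24, 2010.
October has 31 days — 7 days to the end of October leaves 322.
November has 30 days (292 left).
December has 31 days (261 left).
January has 31 days (230 left).
February has 28 days (202 left).
March has 31 days (171 left).
April has 30 days (141 left).
May has 31 days (110 left).
June has 30 days (80 left).
July has 31 days (49 left).
August has 31 days (18 left).
18 days into September → September 18, 2011.

September 18, 2011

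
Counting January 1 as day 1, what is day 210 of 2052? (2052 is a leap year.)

July 28, 2052

January has 31 days (210 − 31 = 179 remain).
February has 29 days (179 − 29 = 150 remain).
March has 31 days (150 − 31 = 119 remain).
April has 30 days (119 − 30 = 89 remain).
May has 31 days (89 − 31 = 58 remain).
June has 30 days (58 − 30 = 28 remain).
28 into July → July 28.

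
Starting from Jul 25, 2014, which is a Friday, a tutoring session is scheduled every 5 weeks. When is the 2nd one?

Aug 29, 2014

The 2nd occurrence is 1 interval after the first: 1 × 35 = 35 days after Jul 25, 2014.
Jul has 31 days — 6 days to the end of Jul leaves 29.
29 days into Aug → Aug 29, 2014.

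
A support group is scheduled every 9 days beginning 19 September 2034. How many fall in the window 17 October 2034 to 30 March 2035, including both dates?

Occurrences land 9·i days after 19 September 2034 for i = 0, 1, 2, …
17 October 2034 is 28 days after the start; 28 ÷ 9 = 3 remainder 1; since the remainder is 1, round up to i = 4. First occurrence in the window: #5 on 25 October 2034 (4×9 = 36 days in).
30 March 2035 is 192 days after the start; 192 ÷ 9 = 21 remainder 3. Last occurrence in the window: #22 on 27 March 2035.
Occurrences #5 through #22: 18 in total.

18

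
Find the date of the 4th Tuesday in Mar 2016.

Mar 2016 begins on a Tuesday, so the first Tuesday is Mar 1.
The 4th Tuesday is 3 weeks later: 1 + 21 = 22.

Mar 22, 2016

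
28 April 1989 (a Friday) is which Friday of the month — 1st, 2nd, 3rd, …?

Day 28 falls in week ⌈28/7⌉ of the month.
Days 1–7 hold the 1st Friday, 8–14 the 2nd, 15–21 the 3rd, 22–28 the 4th, 29–31 the 5th.
28 is in the range for the 4th.

4th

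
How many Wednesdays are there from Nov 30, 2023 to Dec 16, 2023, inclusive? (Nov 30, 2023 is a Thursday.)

2

Nov 30, 2023 is a Thursday; the first Wednesday on or after it is Dec 6, 2023 (6 days later).
From Dec 6, 2023 to Dec 16, 2023 is 16 − 6 = 10 days.
10 ÷ 7 = 1 full weeks with remainder 3, so 1 more Wednesdays after the first → 2.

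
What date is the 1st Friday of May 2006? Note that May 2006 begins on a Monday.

2006-05-05

May 2006 begins on a Monday, so the first Friday is May 5 (4 days later).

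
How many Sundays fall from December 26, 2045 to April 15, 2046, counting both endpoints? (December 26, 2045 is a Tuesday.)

December 26, 2045 is a Tuesday; the first Sunday on or after it is December 31, 2045 (5 days later).
From December 31, 2045 to April 15, 2046: 0 + 31 + 28 + 31 + 15 = 105 days (rest of December, January, February, March, April).
105 ÷ 7 = 15 full weeks with remainder 0, so 15 more Sundays after the first → 16.

16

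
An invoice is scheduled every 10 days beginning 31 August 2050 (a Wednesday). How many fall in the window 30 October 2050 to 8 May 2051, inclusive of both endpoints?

20

Occurrences land 10·i days after 31 August 2050 for i = 0, 1, 2, …
30 October 2050 is 60 days after the start; 60 ÷ 10 = 6 remainder 0. First occurrence in the window: #7 on 30 October 2050 (6×10 = 60 days in).
8 May 2051 is 250 days after the start; 250 ÷ 10 = 25 remainder 0. Last occurrence in the window: #26 on 8 May 2051.
Occurrences #7 through #26: 20 in total.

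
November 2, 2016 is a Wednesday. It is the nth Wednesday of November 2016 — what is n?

1st

Day 2 falls in week ⌈2/7⌉ of the month.
Days 1–7 hold the 1st Wednesday, 8–14 the 2nd, 15–21 the 3rd, 22–28 the 4th, 29–31 the 5th.
2 is in the range for the 1st.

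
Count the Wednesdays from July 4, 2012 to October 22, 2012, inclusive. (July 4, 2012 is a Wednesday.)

16

July 4, 2012 is a Wednesday; the first Wednesday on or after it is July 4, 2012.
From July 4, 2012 to October 22, 2012: 27 + 31 + 30 + 22 = 110 days (rest of July, August, September, October).
110 ÷ 7 = 15 full weeks with remainder 5, so 15 more Wednesdays after the first → 16.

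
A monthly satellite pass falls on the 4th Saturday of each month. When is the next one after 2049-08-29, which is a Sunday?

August 2049 starts on a Sunday; its first Saturday is the 7th, so the 4th Saturday is the 28th — 2049-08-28.
That is not after 2049-08-29, so look at September 2049.
September 2049 starts on a Wednesday; its first Saturday is the 4th, so the 4th Saturday is the 25th — 2049-09-25.

2049-09-25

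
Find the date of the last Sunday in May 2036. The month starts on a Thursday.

25 May 2036

May 2036 begins on a Thursday, so the first Sunday is May 4 (3 days later).
May 2036 has 31 days. Adding weeks: 4, 11, 18, 25 — the last one ≤ 31 is the 25th.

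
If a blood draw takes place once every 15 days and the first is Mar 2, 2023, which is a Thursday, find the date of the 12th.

Aug 14, 2023

The 12th occurrence is 11 intervals after the first: 11 × 15 = 165 days after Mar 2, 2023.
Mar has 31 days — 29 days to the end of Mar leaves 136.
Apr has 30 days (106 left).
May has 31 days (75 left).
Jun has 30 days (45 left).
Jul has 31 days (14 left).
14 days into Aug → Aug 14, 2023.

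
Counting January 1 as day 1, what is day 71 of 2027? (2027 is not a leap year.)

March 12, 2027

January has 31 days (71 − 31 = 40 remain).
February has 28 days (40 − 28 = 12 remain).
12 into March → March 12.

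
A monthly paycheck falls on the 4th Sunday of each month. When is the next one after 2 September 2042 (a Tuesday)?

September 2042 starts on a Monday; its first Sunday is the 7th, so the 4th Sunday is the 28th — 28 September 2042.
28 September 2042 is after 2 September 2042, so that is the next one.

28 September 2042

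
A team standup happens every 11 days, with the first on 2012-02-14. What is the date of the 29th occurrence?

2012-12-18

The 29th occurrence is 28 intervals after the first: 28 × 11 = 308 days after 2012-02-14.
February has 29 days — 15 days to the end of February leaves 293.
March has 31 days (262 left).
April has 30 days (232 left).
May has 31 days (201 left).
June has 30 days (171 left).
July has 31 days (140 left).
August has 31 days (109 left).
September has 30 days (79 left).
October has 31 days (48 left).
November has 30 days (18 left).
18 days into December → 2012-12-18.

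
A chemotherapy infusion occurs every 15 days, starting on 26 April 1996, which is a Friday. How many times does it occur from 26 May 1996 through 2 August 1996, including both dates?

Occurrences land 15·i days after 26 April 1996 for i = 0, 1, 2, …
26 May 1996 is 30 days after the start; 30 ÷ 15 = 2 remainder 0. First occurrence in the window: #3 on 26 May 1996 (2×15 = 30 days in).
2 August 1996 is 98 days after the start; 98 ÷ 15 = 6 remainder 8. Last occurrence in the window: #7 on 25 July 1996.
Occurrences #3 through #7: 5 in total.

5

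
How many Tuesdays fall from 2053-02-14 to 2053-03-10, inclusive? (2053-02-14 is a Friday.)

3

2053-02-14 is a Friday; the first Tuesday on or after it is 2053-02-18 (4 days later).
From 2053-02-18 to 2053-03-10: 10 + 10 = 20 days (rest of February, March).
20 ÷ 7 = 2 full weeks with remainder 6, so 2 more Tuesdays after the first → 3.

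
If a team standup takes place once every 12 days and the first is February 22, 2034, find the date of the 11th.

June 22, 2034

The 11th occurrence is 10 intervals after the first: 10 × 12 = 120 days after February 22, 2034.
February has 28 days — 6 days to the end of February leaves 114.
March has 31 days (83 left).
April has 30 days (53 left).
May has 31 days (22 left).
22 days into June → June 22, 2034.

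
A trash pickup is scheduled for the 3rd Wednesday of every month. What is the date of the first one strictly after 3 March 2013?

March 2013 starts on a Friday; its first Wednesday is the 6th, so the 3rd Wednesday is the 20th — 20 March 2013.
20 March 2013 is after 3 March 2013, so that is the next one.

20 March 2013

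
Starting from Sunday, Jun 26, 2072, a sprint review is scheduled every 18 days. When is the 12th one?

Jan 10, 2073

The 12th occurrence is 11 intervals after the first: 11 × 18 = 198 days after Jun 26, 2072.
Jun has 30 days — 4 days to the end of Jun leaves 194.
Jul has 31 days (163 left).
Aug has 31 days (132 left).
Sep has 30 days (102 left).
Oct has 31 days (71 left).
Nov has 30 days (41 left).
Dec has 31 days (10 left).
10 days into Jan → Jan 10, 2073.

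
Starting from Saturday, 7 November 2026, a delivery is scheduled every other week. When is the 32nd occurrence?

15 January 2028

The 32nd occurrence is 31 intervals after the first: 31 × 14 = 434 days after 7 November 2026.
November has 30 days — 23 days to the end of November leaves 411.
From end of November to end of 2026 is 31 days (380 left).
2027 has 365 days (15 left).
15 days into January → 15 January 2028.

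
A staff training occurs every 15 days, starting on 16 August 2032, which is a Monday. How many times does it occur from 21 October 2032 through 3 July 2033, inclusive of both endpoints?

17

Occurrences land 15·i days after 16 August 2032 for i = 0, 1, 2, …
21 October 2032 is 66 days after the start; 66 ÷ 15 = 4 remainder 6; since the remainder is 6, round up to i = 5. First occurrence in the window: #6 on 30 October 2032 (5×15 = 75 days in).
3 July 2033 is 321 days after the start; 321 ÷ 15 = 21 remainder 6. Last occurrence in the window: #22 on 27 June 2033.
Occurrences #6 through #22: 17 in total.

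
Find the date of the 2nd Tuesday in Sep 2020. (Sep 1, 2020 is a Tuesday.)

Sep 2020 begins on a Tuesday, so the first Tuesday is Sep 1.
The 2nd Tuesday is 1 weeks later: 1 + 7 = 8.

Sep 8, 2020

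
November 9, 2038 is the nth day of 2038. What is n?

313

Days in months before November: 31 + 28 + 31 + 30 + 31 + 30 + 31 + 31 + 30 + 31 = 304.
Plus 9 days into November → day 313.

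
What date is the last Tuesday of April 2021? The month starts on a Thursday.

2021-04-27

April 2021 begins on a Thursday, so the first Tuesday is April 6 (5 days later).
April 2021 has 30 days. Adding weeks: 6, 13, 20, 27 — the last one ≤ 30 is the 27th.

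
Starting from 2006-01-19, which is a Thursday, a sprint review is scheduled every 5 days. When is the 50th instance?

2006-09-21

The 50th occurrence is 49 intervals after the first: 49 × 5 = 245 days after 2006-01-19.
January has 31 days — 12 days to the end of January leaves 233.
February has 28 days (205 left).
March has 31 days (174 left).
April has 30 days (144 left).
May has 31 days (113 left).
June has 30 days (83 left).
July has 31 days (52 left).
August has 31 days (21 left).
21 days into September → 2006-09-21.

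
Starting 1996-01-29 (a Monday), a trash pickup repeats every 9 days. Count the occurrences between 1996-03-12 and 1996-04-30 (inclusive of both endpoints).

6

Occurrences land 9·i days after 1996-01-29 for i = 0, 1, 2, …
1996-03-12 is 43 days after the start; 43 ÷ 9 = 4 remainder 7; since the remainder is 7, round up to i = 5. First occurrence in the window: #6 on 1996-03-14 (5×9 = 45 days in).
1996-04-30 is 92 days after the start; 92 ÷ 9 = 10 remainder 2. Last occurrence in the window: #11 on 1996-04-28.
Occurrences #6 through #11: 6 in total.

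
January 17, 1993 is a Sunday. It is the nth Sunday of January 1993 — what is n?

3rd

Day 17 falls in week ⌈17/7⌉ of the month.
Days 1–7 hold the 1st Sunday, 8–14 the 2nd, 15–21 the 3rd, 22–28 the 4th, 29–31 the 5th.
17 is in the range for the 3rd.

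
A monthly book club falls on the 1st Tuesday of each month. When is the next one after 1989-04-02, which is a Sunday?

April 1989 starts on a Saturday, so its 1st Tuesday is 1989-04-04 (3 days in).
1989-04-04 is after 1989-04-02, so that is the next one.

1989-04-04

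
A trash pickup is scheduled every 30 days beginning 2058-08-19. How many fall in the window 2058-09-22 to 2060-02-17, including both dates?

17

Occurrences land 30·i days after 2058-08-19 for i = 0, 1, 2, …
2058-09-22 is 34 days after the start; 34 ÷ 30 = 1 remainder 4; since the remainder is 4, round up to i = 2. First occurrence in the window: #3 on 2058-10-18 (2×30 = 60 days in).
2060-02-17 is 547 days after the start; 547 ÷ 30 = 18 remainder 7. Last occurrence in the window: #19 on 2060-02-10.
Occurrences #3 through #19: 17 in total.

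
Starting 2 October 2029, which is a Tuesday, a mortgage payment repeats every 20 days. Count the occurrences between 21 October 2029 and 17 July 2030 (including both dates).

14

Occurrences land 20·i days after 2 October 2029 for i = 0, 1, 2, …
21 October 2029 is 19 days after the start; 19 ÷ 20 = 0 remainder 19; since the remainder is 19, round up to i = 1. First occurrence in the window: #2 on 22 October 2029 (1×20 = 20 days in).
17 July 2030 is 288 days after the start; 288 ÷ 20 = 14 remainder 8. Last occurrence in the window: #15 on 9 July 2030.
Occurrences #2 through #15: 14 in total.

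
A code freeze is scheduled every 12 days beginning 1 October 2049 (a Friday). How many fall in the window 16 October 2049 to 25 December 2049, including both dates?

6

Occurrences land 12·i days after 1 October 2049 for i = 0, 1, 2, …
16 October 2049 is 15 days after the start; 15 ÷ 12 = 1 remainder 3; since the remainder is 3, round up to i = 2. First occurrence in the window: #3 on 25 October 2049 (2×12 = 24 days in).
25 December 2049 is 85 days after the start; 85 ÷ 12 = 7 remainder 1. Last occurrence in the window: #8 on 24 December 2049.
Occurrences #3 through #8: 6 in total.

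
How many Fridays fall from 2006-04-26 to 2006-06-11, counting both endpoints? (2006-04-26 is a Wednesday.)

2006-04-26 is a Wednesday; the first Friday on or after it is 2006-04-28 (2 days later).
From 2006-04-28 to 2006-06-11: 2 + 31 + 11 = 44 days (rest of April, May, June).
44 ÷ 7 = 6 full weeks with remainder 2, so 6 more Fridays after the first → 7.

7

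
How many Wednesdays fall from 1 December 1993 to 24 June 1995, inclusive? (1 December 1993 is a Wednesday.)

82

1 December 1993 is a Wednesday; the first Wednesday on or after it is 1 December 1993.
From 1 December 1993 to 24 June 1995: 30 + 365 + 175 = 570 days (rest of 1993, 1994, to 24 June 1995 in 1995).
570 ÷ 7 = 81 full weeks with remainder 3, so 81 more Wednesdays after the first → 82.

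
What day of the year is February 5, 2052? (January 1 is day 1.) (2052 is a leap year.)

Days in months before February: 31 = 31.
Plus 5 days into February → day 36.

36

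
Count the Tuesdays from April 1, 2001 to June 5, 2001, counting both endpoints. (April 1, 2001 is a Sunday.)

April 1, 2001 is a Sunday; the first Tuesday on or after it is April 3, 2001 (2 days later).
From April 3, 2001 to June 5, 2001: 27 + 31 + 5 = 63 days (rest of April, May, June).
63 ÷ 7 = 9 full weeks with remainder 0, so 9 more Tuesdays after the first → 10.

10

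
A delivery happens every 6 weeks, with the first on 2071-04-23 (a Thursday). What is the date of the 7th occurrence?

The 7th occurrence is 6 intervals after the first: 6 × 42 = 252 days after 2071-04-23.
April has 30 days — 7 days to the end of April leaves 245.
May has 31 days (214 left).
June has 30 days (184 left).
July has 31 days (153 left).
August has 31 days (122 left).
September has 30 days (92 left).
October has 31 days (61 left).
November has 30 days (31 left).
31 days into December → 2071-12-31.

2071-12-31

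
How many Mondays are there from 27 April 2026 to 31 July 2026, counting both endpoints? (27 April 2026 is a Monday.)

27 April 2026 is a Monday; the first Monday on or after it is 27 April 2026.
From 27 April 2026 to 31 July 2026: 3 + 31 + 30 + 31 = 95 days (rest of April, May, June, July).
95 ÷ 7 = 13 full weeks with remainder 4, so 13 more Mondays after the first → 14.

14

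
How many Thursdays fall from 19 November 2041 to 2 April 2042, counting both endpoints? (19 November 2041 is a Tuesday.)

19 November 2041 is a Tuesday; the first Thursday on or after it is 21 November 2041 (2 days later).
From 21 November 2041 to 2 April 2042: 9 + 31 + 31 + 28 + 31 + 2 = 132 days (rest of November, December, January, February, March, April).
132 ÷ 7 = 18 full weeks with remainder 6, so 18 more Thursdays after the first → 19.

19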